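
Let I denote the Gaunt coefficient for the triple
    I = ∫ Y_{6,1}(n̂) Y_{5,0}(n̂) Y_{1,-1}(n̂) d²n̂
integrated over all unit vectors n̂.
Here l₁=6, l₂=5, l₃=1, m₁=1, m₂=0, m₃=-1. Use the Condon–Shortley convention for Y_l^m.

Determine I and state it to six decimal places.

-0.187239

m-sum 0 ✓  L=12 even ✓  1≤1≤11 ✓
Π(2lᵢ+1) = 13×11×3 = 429
triangle coeff Δ(6,5,1) = 1/858
Σ_t [5,5]: t=5:−1/14400 = -1/14400
(3j)²=6/143 [(6 5 1; 0 0 0)], sign=+1
Σ_t [5,5]: t=5:−1/28800 = -1/28800
(3j)²=7/286 [(6 5 1; 1 0 -1)], sign=-1
⇒ 4πI² = 63/143
I = (-1)√(63/143/(4π)) = -0.18723944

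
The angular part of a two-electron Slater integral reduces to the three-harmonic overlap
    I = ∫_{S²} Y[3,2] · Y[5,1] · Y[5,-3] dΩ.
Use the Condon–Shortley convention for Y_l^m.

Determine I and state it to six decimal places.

L=13 odd ⇒ parity kills the (l;000) factor ⇒ I = 0

0.000000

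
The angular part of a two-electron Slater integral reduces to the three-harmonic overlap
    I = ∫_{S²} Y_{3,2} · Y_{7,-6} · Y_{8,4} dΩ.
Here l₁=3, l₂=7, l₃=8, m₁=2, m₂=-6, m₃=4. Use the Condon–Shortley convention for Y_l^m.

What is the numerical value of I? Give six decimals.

Checks pass: Σm=0; 18 even; l₃=8∈[4,10].
(2·3+1)(2·7+1)(2·8+1) = 1785
Δ: 2! 4! 12! / 19! → 1/5290740
sum: t=0:+1/7257600 t=1:−1/2073600 t=2:+1/7257600 = -1/4838400
3j²(3 7 8; 0 0 0) = Δ·Π!·Σ² = 252/20995  (sign -1)
sum: t=0:+1/479001600 t=1:−1/11496038400 = 23/11496038400
3j²(3 7 8; 2 -6 4) = Δ·Π!·Σ² = 529/81396  (sign +1)
combine: 4πI² = 1785·252/20995·529/81396 = 11109/79781
take √, sign -1: I = -0.10526471

-0.105265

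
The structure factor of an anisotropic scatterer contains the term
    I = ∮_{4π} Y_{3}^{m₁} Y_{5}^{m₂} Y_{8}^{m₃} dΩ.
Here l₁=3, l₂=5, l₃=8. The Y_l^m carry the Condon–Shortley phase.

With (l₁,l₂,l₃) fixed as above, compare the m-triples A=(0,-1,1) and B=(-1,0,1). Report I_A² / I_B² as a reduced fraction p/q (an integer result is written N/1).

10/9

Same 3,5,8: normalisation and zero-m 3j drop out of the ratio.
A: Δ: 0! 6! 10! / 17! → 1/136136; sum: t=0:+1/622080 = 1/622080; 3j²(3 5 8; 0 -1 1) = Δ·Π!·Σ² = 105/4862  (sign -1)
B: Δ: 0! 6! 10! / 17! → 1/136136; sum: t=0:+1/691200 = 1/691200; 3j²(3 5 8; -1 0 1) = Δ·Π!·Σ² = 189/9724  (sign -1)
I_A²/I_B² = (105/4862)/(189/9724) = 10/9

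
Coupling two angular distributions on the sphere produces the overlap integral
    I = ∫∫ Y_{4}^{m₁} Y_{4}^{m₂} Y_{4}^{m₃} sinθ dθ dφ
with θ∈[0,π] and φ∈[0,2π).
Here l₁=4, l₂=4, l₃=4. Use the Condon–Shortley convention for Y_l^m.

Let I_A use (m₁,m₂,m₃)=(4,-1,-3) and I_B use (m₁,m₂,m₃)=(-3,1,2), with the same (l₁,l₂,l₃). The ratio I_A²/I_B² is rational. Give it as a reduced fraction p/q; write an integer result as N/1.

Shared (l₁,l₂,l₃)=(4,4,4): N and (l;000)² cancel in I_A²/I_B².
A: Δ = 4!·4!·4!/13! = 1/450450; Racah Σ t=0..0: t=0:+1/3456 = 1/3456; ⇒ 3j(4 4 4; 4 -1 -3)² = 35/1287, sgn -1
B: Δ = 4!·4!·4!/13! = 1/450450; Racah Σ t=3..4: t=3:−1/576 t=4:+1/864 = -1/1728; ⇒ 3j(4 4 4; -3 1 2)² = 5/1287, sgn -1
I_A²/I_B² = (35/1287)/(5/1287) = 7/1

7/1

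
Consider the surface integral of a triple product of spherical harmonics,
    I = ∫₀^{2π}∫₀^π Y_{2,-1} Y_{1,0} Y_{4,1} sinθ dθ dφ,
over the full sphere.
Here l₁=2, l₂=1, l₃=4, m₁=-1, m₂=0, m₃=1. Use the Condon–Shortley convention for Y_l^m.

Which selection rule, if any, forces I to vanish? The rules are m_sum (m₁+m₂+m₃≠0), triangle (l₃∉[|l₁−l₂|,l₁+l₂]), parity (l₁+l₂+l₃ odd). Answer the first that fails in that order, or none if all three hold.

triangle

Σmᵢ = 0  ✓
l₃∈[|l₁−l₂|,l₁+l₂]=[1,3], have l₃=4  ✗
Σlᵢ = 7 ⇒ odd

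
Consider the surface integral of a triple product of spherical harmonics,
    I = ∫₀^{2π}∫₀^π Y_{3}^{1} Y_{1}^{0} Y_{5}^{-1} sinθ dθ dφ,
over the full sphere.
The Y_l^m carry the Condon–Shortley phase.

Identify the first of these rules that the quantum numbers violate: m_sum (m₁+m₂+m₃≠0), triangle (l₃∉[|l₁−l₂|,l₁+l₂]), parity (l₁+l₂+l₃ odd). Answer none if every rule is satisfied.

azimuthal sum: 1 + 0 − 1 = 0  ✓
2 ≤ 5 ≤ 4 (triangle on l)  ✗
L = 3 + 1 + 5 = 9 (odd)

triangle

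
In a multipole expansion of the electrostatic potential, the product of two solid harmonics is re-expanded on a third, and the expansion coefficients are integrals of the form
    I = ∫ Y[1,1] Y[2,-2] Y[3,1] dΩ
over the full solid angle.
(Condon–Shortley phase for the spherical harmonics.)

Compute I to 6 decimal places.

m-sum 0 ✓  L=6 even ✓  1≤3≤3 ✓
Π(2lᵢ+1) = 3×5×7 = 105
triangle coeff Δ(1,2,3) = 1/105
Σ_t [0,0]: t=0:+1/4 = 1/4
(3j)²=3/35 [(1 2 3; 0 0 0)], sign=-1
Σ_t [0,0]: t=0:+1/48 = 1/48
(3j)²=1/105 [(1 2 3; 1 -2 1)], sign=+1
⇒ 4πI² = 3/35
I = (-1)√(3/35/(4π)) = -0.08258890

-0.082589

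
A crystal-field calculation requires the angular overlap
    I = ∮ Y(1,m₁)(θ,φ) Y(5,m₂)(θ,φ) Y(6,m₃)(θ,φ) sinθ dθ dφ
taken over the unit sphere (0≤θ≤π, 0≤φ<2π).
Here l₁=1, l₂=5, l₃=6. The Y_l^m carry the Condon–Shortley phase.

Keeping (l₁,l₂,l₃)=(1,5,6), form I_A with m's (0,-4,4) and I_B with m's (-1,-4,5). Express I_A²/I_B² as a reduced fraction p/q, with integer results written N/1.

4/11

Same 1,5,6: normalisation and zero-m 3j drop out of the ratio.
A: Δ: 0! 2! 10! / 13! → 1/858; sum: t=0:+1/362880 = 1/362880; 3j²(1 5 6; 0 -4 4) = Δ·Π!·Σ² = 10/429  (sign +1)
B: Δ: 0! 2! 10! / 13! → 1/858; sum: t=0:+1/725760 = 1/725760; 3j²(1 5 6; -1 -4 5) = Δ·Π!·Σ² = 5/78  (sign -1)
I_A²/I_B² = (10/429)/(5/78) = 4/11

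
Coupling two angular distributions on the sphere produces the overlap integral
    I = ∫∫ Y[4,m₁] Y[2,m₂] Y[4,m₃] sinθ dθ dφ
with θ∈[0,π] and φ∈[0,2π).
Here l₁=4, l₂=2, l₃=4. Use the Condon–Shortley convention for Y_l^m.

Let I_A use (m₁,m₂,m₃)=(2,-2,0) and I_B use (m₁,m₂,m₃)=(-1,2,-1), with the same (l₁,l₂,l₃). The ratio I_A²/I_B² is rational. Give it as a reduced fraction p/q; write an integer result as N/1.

Same 4,2,4: normalisation and zero-m 3j drop out of the ratio.
A: Δ: 2! 6! 2! / 11! → 1/13860; sum: t=0:+1/192 = 1/192; 3j²(4 2 4; 2 -2 0) = Δ·Π!·Σ² = 3/77  (sign +1)
B: Δ: 2! 6! 2! / 11! → 1/13860; sum: t=2:+1/144 = 1/144; 3j²(4 2 4; -1 2 -1) = Δ·Π!·Σ² = 10/231  (sign -1)
I_A²/I_B² = (3/77)/(10/231) = 9/10

9/10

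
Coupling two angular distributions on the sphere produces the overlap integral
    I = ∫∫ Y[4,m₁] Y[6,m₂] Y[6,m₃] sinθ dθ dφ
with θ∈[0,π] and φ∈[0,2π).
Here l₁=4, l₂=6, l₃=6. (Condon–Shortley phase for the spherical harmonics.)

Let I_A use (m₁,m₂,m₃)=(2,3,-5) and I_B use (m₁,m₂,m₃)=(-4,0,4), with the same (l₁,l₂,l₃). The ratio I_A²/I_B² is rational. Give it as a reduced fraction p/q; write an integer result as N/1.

l's match ⇒ only the (l;m) 3-j factors differ between A and B.
A: triangle coeff Δ(4,6,6) = 1/15315300; Σ_t [1,2]: t=1:−1/1451520 t=2:+1/483840 = 1/725760; (3j)²=24/1547 [(4 6 6; 2 3 -5)], sign=-1
B: triangle coeff Δ(4,6,6) = 1/15315300; Σ_t [4,4]: t=4:+1/829440 = 1/829440; (3j)²=35/2431 [(4 6 6; -4 0 4)], sign=+1
I_A²/I_B² = (24/1547)/(35/2431) = 264/245

264/245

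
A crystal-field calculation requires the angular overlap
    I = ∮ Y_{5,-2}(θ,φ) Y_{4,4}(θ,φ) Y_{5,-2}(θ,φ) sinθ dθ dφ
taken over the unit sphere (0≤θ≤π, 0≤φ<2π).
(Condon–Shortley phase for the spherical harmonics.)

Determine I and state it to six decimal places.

Rules hold: Σm=0, L=14 even, 1≤5≤9.
N = 11·9·11 = 1089
Δ = 4!·6!·4!/15! = 1/3153150
Racah Σ t=0..4: t=0:+1/69120 t=1:−1/1728 t=2:+1/576 t=3:−1/1728 t=4:+1/69120 = 7/11520
⇒ 3j(5 4 5; 0 0 0)² = 2/143, sgn -1
Racah Σ t=4..4: t=4:+1/20736 = 1/20736
⇒ 3j(5 4 5; -2 4 -2)² = 35/1287, sgn -1
4πI² = N·(3j₀)²·(3jₘ)² = 70/169
I = +1·√(0.414201/4π) = 0.18155187

0.181552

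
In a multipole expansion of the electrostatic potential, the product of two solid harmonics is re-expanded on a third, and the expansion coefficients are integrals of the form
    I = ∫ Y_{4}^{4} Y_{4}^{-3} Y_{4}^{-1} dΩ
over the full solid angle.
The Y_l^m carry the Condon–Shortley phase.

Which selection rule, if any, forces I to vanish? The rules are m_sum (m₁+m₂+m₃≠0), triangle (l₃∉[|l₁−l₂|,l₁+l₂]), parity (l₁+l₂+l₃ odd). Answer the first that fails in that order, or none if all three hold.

azimuthal sum: 4 − 3 − 1 = 0  ✓
0 ≤ 4 ≤ 8 (triangle on l)  ✓
L = 4 + 4 + 4 = 12 (even)  ✓

none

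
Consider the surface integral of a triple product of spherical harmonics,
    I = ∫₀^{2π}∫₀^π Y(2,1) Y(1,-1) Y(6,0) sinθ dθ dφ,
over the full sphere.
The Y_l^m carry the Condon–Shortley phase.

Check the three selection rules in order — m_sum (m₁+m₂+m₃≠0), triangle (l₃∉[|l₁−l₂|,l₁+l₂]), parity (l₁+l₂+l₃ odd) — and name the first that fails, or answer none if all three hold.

m₁+m₂+m₃ = 1 − 1 + 0 = 0  ✓
triangle: |2−1|=1 ≤ l₃=6 ≤ 2+1=3  ✗
parity: l₁+l₂+l₃ = 9 is odd

triangle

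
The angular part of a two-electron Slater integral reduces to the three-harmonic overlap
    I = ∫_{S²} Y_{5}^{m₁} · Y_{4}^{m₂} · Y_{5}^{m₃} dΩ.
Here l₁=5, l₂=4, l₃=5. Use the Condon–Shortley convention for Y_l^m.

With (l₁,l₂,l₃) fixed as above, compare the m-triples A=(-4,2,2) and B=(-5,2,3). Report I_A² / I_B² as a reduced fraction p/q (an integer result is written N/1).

Same 5,4,5: normalisation and zero-m 3j drop out of the ratio.
A: Δ: 4! 6! 4! / 15! → 1/3153150; sum: t=3:−1/25920 t=4:+1/11520 = 1/20736; 3j²(5 4 5; -4 2 2) = Δ·Π!·Σ² = 5/429  (sign -1)
B: Δ: 4! 6! 4! / 15! → 1/3153150; sum: t=4:+1/69120 = 1/69120; 3j²(5 4 5; -5 2 3) = Δ·Π!·Σ² = 4/143  (sign +1)
I_A²/I_B² = (5/429)/(4/143) = 5/12

5/12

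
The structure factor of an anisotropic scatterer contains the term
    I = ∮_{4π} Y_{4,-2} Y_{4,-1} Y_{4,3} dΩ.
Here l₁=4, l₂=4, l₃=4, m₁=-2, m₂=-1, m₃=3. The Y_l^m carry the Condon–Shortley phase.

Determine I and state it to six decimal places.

Checks pass: Σm=0; 12 even; l₃=4∈[0,8].
(2·4+1)(2·4+1)(2·4+1) = 729
Δ: 4! 4! 4! / 13! → 1/450450
sum: t=0:+1/13824 t=1:−1/216 t=2:+1/64 t=3:−1/216 t=4:+1/13824 = 5/768
3j²(4 4 4; 0 0 0) = Δ·Π!·Σ² = 18/1001  (sign +1)
sum: t=2:+1/576 t=3:−1/864 = 1/1728
3j²(4 4 4; -2 -1 3) = Δ·Π!·Σ² = 5/1287  (sign -1)
combine: 4πI² = 729·18/1001·5/1287 = 7290/143143
take √, sign -1: I = -0.06366105

-0.063661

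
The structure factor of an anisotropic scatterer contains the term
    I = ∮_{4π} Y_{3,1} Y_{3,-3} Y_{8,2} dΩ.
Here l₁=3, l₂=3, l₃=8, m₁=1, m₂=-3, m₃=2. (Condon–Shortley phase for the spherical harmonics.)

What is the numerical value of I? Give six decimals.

l₃=8 ∉ [0,6] — triangle fails ⇒ I = 0

0.000000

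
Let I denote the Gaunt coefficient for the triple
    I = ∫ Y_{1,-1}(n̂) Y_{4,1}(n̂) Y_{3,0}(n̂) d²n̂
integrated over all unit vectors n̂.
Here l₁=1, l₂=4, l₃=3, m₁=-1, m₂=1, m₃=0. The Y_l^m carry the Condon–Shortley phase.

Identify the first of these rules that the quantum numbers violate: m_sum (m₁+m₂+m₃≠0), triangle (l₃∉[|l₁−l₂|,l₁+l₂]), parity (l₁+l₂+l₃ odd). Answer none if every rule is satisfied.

none

Σmᵢ = 0  ✓
l₃∈[|l₁−l₂|,l₁+l₂]=[3,5], have l₃=3  ✓
Σlᵢ = 8 ⇒ even  ✓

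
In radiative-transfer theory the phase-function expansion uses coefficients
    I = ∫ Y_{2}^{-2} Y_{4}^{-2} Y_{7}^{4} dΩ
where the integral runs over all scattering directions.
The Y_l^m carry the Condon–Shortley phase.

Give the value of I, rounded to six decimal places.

triangle: need 2≤l₃≤6, have 7; I=0

0.000000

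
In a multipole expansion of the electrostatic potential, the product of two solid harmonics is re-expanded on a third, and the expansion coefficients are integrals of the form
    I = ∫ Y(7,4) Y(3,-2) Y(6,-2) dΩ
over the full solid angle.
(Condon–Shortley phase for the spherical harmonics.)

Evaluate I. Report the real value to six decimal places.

0.049256

Rules hold: Σm=0, L=16 even, 4≤6≤10.
N = 15·7·13 = 1365
Δ = 4!·10!·2!/17! = 1/2042040
Racah Σ t=1..3: t=1:−1/207360 t=2:+1/57600 t=3:−1/207360 = 1/129600
⇒ 3j(7 3 6; 0 0 0)² = 168/12155, sgn +1
Racah Σ t=0..1: t=0:+1/725760 t=1:−1/967680 = 1/2903040
⇒ 3j(7 3 6; 4 -2 -2)² = 5/3094, sgn +1
4πI² = N·(3j₀)²·(3jₘ)² = 1260/41327
I = +1·√(0.0304885/4π) = 0.04925648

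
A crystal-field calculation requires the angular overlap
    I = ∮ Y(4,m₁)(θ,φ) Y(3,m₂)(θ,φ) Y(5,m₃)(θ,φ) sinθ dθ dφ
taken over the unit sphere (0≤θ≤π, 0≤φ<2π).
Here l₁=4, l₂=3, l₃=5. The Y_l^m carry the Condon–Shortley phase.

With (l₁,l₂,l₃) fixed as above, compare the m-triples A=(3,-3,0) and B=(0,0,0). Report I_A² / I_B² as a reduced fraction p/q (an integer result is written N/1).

7/16

Same 4,3,5: normalisation and zero-m 3j drop out of the ratio.
A: Δ: 2! 6! 4! / 13! → 1/180180; sum: t=0:+1/5760 = 1/5760; 3j²(4 3 5; 3 -3 0) = Δ·Π!·Σ² = 5/572  (sign -1)
B: Δ: 2! 6! 4! / 13! → 1/180180; sum: t=0:+1/576 t=1:−1/144 t=2:+1/576 = -1/288; 3j²(4 3 5; 0 0 0) = Δ·Π!·Σ² = 20/1001  (sign +1)
I_A²/I_B² = (5/572)/(20/1001) = 7/16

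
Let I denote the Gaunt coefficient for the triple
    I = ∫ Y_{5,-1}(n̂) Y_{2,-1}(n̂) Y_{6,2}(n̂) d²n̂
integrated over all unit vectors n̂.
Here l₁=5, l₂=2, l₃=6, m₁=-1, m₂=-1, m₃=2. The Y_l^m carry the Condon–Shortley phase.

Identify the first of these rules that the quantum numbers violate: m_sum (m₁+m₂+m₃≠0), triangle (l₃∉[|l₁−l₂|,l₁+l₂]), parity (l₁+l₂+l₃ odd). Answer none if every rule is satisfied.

parity

m₁+m₂+m₃ = -1 − 1 + 2 = 0  ✓
triangle: |5−2|=3 ≤ l₃=6 ≤ 5+2=7  ✓
parity: l₁+l₂+l₃ = 13 is odd  ✗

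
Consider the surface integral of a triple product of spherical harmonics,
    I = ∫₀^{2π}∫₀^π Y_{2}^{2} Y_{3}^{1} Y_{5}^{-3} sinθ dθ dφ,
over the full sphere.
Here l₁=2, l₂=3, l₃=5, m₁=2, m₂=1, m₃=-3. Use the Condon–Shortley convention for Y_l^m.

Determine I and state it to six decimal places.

Checks pass: Σm=0; 10 even; l₃=5∈[1,5].
(2·2+1)(2·3+1)(2·5+1) = 385
Δ: 0! 4! 6! / 11! → 1/2310
sum: t=0:+1/144 = 1/144
3j²(2 3 5; 0 0 0) = Δ·Π!·Σ² = 10/231  (sign -1)
sum: t=0:+1/1152 = 1/1152
3j²(2 3 5; 2 1 -3) = Δ·Π!·Σ² = 1/33  (sign +1)
combine: 4πI² = 385·10/231·1/33 = 50/99
take √, sign -1: I = -0.20047604

-0.200476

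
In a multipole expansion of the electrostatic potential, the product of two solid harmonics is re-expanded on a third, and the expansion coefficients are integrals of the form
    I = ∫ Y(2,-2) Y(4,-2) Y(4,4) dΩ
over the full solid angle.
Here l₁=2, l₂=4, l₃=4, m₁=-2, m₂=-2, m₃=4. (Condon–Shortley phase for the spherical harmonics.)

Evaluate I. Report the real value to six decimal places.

-0.106180

m-sum 0 ✓  L=10 even ✓  2≤4≤6 ✓
Π(2lᵢ+1) = 5×9×9 = 405
triangle coeff Δ(2,4,4) = 1/13860
Σ_t [0,2]: t=0:+1/192 t=1:−1/36 t=2:+1/192 = -5/288
(3j)²=20/693 [(2 4 4; 0 0 0)], sign=-1
Σ_t [2,2]: t=2:+1/2880 = 1/2880
(3j)²=2/165 [(2 4 4; -2 -2 4)], sign=+1
⇒ 4πI² = 120/847
I = (-1)√(120/847/(4π)) = -0.10618031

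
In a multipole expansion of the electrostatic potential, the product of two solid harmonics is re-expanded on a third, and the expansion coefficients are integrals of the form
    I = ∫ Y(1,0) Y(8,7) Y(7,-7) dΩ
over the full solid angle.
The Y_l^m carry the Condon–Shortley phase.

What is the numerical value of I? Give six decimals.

m-sum 0 ✓  L=16 even ✓  7≤7≤9 ✓
Π(2lᵢ+1) = 3×17×15 = 765
triangle coeff Δ(1,8,7) = 1/2040
Σ_t [1,1]: t=1:−1/25401600 = -1/25401600
(3j)²=8/255 [(1 8 7; 0 0 0)], sign=+1
Σ_t [1,1]: t=1:−1/87178291200 = -1/87178291200
(3j)²=1/136 [(1 8 7; 0 7 -7)], sign=-1
⇒ 4πI² = 3/17
I = (-1)√(3/17/(4π)) = -0.11850352

-0.118504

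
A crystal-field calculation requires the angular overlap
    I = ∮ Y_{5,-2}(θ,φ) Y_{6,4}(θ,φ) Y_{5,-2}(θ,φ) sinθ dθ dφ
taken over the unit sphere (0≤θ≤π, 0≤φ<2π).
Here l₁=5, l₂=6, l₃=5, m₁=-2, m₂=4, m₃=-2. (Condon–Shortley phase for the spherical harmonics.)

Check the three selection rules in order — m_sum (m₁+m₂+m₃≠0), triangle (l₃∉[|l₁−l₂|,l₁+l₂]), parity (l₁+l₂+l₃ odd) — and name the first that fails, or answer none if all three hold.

none

m₁+m₂+m₃ = -2 + 4 − 2 = 0  ✓
triangle: |5−6|=1 ≤ l₃=5 ≤ 5+6=11  ✓
parity: l₁+l₂+l₃ = 16 is even  ✓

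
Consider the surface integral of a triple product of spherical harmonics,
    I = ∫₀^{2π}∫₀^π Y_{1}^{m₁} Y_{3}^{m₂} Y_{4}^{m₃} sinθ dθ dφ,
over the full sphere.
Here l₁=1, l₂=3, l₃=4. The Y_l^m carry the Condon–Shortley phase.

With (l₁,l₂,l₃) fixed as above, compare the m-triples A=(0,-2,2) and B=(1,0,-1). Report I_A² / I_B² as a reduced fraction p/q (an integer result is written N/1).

6/5

Shared (l₁,l₂,l₃)=(1,3,4): N and (l;000)² cancel in I_A²/I_B².
A: Δ = 0!·2!·6!/9! = 1/252; Racah Σ t=0..0: t=0:+1/120 = 1/120; ⇒ 3j(1 3 4; 0 -2 2)² = 1/21, sgn +1
B: Δ = 0!·2!·6!/9! = 1/252; Racah Σ t=0..0: t=0:+1/72 = 1/72; ⇒ 3j(1 3 4; 1 0 -1)² = 5/126, sgn -1
I_A²/I_B² = (1/21)/(5/126) = 6/5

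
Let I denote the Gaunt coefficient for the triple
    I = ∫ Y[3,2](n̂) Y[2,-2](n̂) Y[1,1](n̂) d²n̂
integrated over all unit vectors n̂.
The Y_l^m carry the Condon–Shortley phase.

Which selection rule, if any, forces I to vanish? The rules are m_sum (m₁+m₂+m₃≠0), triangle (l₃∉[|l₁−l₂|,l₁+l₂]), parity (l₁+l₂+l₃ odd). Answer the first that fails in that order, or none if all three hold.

azimuthal sum: 2 − 2 + 1 = 1  ✗
1 ≤ 1 ≤ 5 (triangle on l)
L = 3 + 2 + 1 = 6 (even)

m_sum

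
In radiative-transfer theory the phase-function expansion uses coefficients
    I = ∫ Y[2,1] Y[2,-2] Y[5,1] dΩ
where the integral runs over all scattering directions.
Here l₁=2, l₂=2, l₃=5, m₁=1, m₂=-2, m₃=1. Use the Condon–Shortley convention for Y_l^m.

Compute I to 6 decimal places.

|2−2|≤5≤2+2 violated ⇒ I = 0

0.000000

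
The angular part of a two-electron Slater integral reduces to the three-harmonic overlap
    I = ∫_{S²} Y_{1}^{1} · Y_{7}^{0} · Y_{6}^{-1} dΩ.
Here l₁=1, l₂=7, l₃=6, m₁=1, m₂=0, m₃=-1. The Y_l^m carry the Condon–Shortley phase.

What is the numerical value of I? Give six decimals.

m-sum 0 ✓  L=14 even ✓  6≤6≤8 ✓
Π(2lᵢ+1) = 3×15×13 = 585
triangle coeff Δ(1,7,6) = 1/1365
Σ_t [1,1]: t=1:−1/518400 = -1/518400
(3j)²=7/195 [(1 7 6; 0 0 0)], sign=-1
Σ_t [0,0]: t=0:+1/1209600 = 1/1209600
(3j)²=1/65 [(1 7 6; 1 0 -1)], sign=-1
⇒ 4πI² = 21/65
I = (+1)√(21/65/(4π)) = 0.16034227

0.160342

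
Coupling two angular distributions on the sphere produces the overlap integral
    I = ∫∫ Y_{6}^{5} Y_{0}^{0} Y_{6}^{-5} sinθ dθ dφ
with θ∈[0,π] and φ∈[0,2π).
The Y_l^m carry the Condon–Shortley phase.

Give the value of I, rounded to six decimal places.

Rules hold: Σm=0, L=12 even, 6≤6≤6.
N = 13·1·13 = 169
Δ = 0!·12!·0!/13! = 1/13
Racah Σ t=0..0: t=0:+1/518400 = 1/518400
⇒ 3j(6 0 6; 0 0 0)² = 1/13, sgn +1
Racah Σ t=0..0: t=0:+1/39916800 = 1/39916800
⇒ 3j(6 0 6; 5 0 -5)² = 1/13, sgn -1
4πI² = N·(3j₀)²·(3jₘ)² = 1/1
I = -1·√(1/4π) = -0.28209479

-0.282095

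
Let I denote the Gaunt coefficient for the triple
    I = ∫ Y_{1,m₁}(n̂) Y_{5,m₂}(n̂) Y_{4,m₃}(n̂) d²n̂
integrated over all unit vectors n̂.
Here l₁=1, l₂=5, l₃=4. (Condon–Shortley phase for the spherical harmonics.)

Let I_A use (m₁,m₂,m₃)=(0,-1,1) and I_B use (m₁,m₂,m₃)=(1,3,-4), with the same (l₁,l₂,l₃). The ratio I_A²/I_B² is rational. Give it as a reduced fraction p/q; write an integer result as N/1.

24/1

Same 1,5,4: normalisation and zero-m 3j drop out of the ratio.
A: Δ: 2! 0! 8! / 11! → 1/495; sum: t=1:−1/720 = -1/720; 3j²(1 5 4; 0 -1 1) = Δ·Π!·Σ² = 8/165  (sign +1)
B: Δ: 2! 0! 8! / 11! → 1/495; sum: t=0:+1/80640 = 1/80640; 3j²(1 5 4; 1 3 -4) = Δ·Π!·Σ² = 1/495  (sign +1)
I_A²/I_B² = (8/165)/(1/495) = 24/1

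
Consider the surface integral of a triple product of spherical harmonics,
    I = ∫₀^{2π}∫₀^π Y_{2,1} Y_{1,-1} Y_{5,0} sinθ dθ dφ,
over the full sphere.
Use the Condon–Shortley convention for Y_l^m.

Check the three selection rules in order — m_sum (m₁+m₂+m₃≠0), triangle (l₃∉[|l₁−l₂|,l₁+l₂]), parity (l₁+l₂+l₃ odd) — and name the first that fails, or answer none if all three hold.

azimuthal sum: 1 − 1 + 0 = 0  ✓
1 ≤ 5 ≤ 3 (triangle on l)  ✗
L = 2 + 1 + 5 = 8 (even)

triangle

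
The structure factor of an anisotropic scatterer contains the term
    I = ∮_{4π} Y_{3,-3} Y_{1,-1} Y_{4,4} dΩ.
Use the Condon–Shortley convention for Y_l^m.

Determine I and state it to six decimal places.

0.325735

Rules hold: Σm=0, L=8 even, 2≤4≤4.
N = 7·3·9 = 189
Δ = 0!·6!·2!/9! = 1/252
Racah Σ t=0..0: t=0:+1/36 = 1/36
⇒ 3j(3 1 4; 0 0 0)² = 4/63, sgn +1
Racah Σ t=0..0: t=0:+1/1440 = 1/1440
⇒ 3j(3 1 4; -3 -1 4)² = 1/9, sgn +1
4πI² = N·(3j₀)²·(3jₘ)² = 4/3
I = +1·√(1.33333/4π) = 0.32573501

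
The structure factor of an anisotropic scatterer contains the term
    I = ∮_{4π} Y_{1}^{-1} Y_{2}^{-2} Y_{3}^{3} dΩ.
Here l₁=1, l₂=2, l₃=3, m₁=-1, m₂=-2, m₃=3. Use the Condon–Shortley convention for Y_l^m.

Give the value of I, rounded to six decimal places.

-0.319865

m-sum 0 ✓  L=6 even ✓  1≤3≤3 ✓
Π(2lᵢ+1) = 3×5×7 = 105
triangle coeff Δ(1,2,3) = 1/105
Σ_t [0,0]: t=0:+1/4 = 1/4
(3j)²=3/35 [(1 2 3; 0 0 0)], sign=-1
Σ_t [0,0]: t=0:+1/48 = 1/48
(3j)²=1/7 [(1 2 3; -1 -2 3)], sign=+1
⇒ 4πI² = 9/7
I = (-1)√(9/7/(4π)) = -0.31986543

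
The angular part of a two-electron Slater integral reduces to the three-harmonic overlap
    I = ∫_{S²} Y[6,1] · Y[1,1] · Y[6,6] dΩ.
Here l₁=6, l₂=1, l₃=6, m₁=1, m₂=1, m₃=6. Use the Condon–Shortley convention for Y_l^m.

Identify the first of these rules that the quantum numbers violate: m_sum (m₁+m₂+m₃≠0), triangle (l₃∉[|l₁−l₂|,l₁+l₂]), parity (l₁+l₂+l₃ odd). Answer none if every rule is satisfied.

m_sum

Σmᵢ = 8  ✗
l₃∈[|l₁−l₂|,l₁+l₂]=[5,7], have l₃=6
Σlᵢ = 13 ⇒ odd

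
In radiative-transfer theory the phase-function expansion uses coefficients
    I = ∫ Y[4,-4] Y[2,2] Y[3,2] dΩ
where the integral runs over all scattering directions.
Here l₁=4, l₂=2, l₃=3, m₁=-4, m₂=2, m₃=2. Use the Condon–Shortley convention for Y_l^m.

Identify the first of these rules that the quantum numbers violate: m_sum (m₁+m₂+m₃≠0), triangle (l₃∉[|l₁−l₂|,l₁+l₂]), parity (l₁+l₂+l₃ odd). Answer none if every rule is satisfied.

m₁+m₂+m₃ = -4 + 2 + 2 = 0  ✓
triangle: |4−2|=2 ≤ l₃=3 ≤ 4+2=6  ✓
parity: l₁+l₂+l₃ = 9 is odd  ✗

parity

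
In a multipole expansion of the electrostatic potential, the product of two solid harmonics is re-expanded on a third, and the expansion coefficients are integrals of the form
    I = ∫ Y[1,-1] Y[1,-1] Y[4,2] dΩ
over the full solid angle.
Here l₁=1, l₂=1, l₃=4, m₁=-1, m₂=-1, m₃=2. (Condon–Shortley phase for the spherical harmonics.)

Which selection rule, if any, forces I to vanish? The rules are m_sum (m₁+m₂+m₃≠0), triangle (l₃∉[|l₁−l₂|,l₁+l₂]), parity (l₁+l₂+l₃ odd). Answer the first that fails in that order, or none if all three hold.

azimuthal sum: -1 − 1 + 2 = 0  ✓
0 ≤ 4 ≤ 2 (triangle on l)  ✗
L = 1 + 1 + 4 = 6 (even)

triangle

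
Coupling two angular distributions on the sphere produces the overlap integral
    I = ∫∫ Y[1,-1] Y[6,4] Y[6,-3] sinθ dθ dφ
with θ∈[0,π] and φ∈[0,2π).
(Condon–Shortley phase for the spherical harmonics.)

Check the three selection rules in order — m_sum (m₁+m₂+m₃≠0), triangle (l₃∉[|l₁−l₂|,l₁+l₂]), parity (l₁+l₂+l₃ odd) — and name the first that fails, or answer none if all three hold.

m₁+m₂+m₃ = -1 + 4 − 3 = 0  ✓
triangle: |1−6|=5 ≤ l₃=6 ≤ 1+6=7  ✓
parity: l₁+l₂+l₃ = 13 is odd  ✗

parity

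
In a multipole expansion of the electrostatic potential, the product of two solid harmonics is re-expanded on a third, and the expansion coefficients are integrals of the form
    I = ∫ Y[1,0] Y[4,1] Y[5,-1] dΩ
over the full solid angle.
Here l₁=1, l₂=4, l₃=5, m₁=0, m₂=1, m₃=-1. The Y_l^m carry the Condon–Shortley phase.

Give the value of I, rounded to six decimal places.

-0.240571

Rules hold: Σm=0, L=10 even, 3≤5≤5.
N = 3·9·11 = 297
Δ = 0!·2!·8!/11! = 1/495
Racah Σ t=0..0: t=0:+1/576 = 1/576
⇒ 3j(1 4 5; 0 0 0)² = 5/99, sgn -1
Racah Σ t=0..0: t=0:+1/720 = 1/720
⇒ 3j(1 4 5; 0 1 -1)² = 8/165, sgn +1
4πI² = N·(3j₀)²·(3jₘ)² = 8/11
I = -1·√(0.727273/4π) = -0.24057125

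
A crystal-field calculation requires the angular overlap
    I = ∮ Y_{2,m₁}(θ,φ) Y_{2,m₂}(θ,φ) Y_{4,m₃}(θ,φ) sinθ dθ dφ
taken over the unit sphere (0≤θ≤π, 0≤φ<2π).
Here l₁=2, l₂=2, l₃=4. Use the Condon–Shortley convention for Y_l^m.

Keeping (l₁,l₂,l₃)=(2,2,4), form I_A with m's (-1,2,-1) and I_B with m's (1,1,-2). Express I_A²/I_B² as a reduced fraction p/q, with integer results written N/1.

Shared (l₁,l₂,l₃)=(2,2,4): N and (l;000)² cancel in I_A²/I_B².
A: Δ = 0!·4!·4!/9! = 1/630; Racah Σ t=0..0: t=0:+1/144 = 1/144; ⇒ 3j(2 2 4; -1 2 -1)² = 1/126, sgn -1
B: Δ = 0!·4!·4!/9! = 1/630; Racah Σ t=0..0: t=0:+1/36 = 1/36; ⇒ 3j(2 2 4; 1 1 -2)² = 4/63, sgn +1
I_A²/I_B² = (1/126)/(4/63) = 1/8

1/8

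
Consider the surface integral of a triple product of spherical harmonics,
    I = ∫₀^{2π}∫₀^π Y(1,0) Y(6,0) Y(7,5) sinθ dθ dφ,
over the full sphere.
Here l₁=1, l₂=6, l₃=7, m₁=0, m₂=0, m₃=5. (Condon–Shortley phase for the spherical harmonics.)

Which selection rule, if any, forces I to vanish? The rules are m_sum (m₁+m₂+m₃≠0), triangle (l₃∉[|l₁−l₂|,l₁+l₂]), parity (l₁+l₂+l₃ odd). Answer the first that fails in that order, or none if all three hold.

m_sum

Σmᵢ = 5  ✗
l₃∈[|l₁−l₂|,l₁+l₂]=[5,7], have l₃=7
Σlᵢ = 14 ⇒ even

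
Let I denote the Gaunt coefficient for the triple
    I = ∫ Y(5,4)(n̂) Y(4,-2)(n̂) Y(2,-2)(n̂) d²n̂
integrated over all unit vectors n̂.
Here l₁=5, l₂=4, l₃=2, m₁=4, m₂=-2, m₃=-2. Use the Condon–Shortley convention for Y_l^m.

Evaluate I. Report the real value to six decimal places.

0.000000

l₁+l₂+l₃=11 is odd: 3j(l;000)=0 ⇒ I=0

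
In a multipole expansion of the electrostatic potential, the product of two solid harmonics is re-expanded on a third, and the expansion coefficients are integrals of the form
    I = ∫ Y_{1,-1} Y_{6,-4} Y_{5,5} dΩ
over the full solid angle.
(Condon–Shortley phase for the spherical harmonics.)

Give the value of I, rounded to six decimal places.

0.040859

m-sum 0 ✓  L=12 even ✓  5≤5≤7 ✓
Π(2lᵢ+1) = 3×13×11 = 429
triangle coeff Δ(1,6,5) = 1/858
Σ_t [1,1]: t=1:−1/14400 = -1/14400
(3j)²=6/143 [(1 6 5; 0 0 0)], sign=+1
Σ_t [2,2]: t=2:+1/7257600 = 1/7257600
(3j)²=1/858 [(1 6 5; -1 -4 5)], sign=+1
⇒ 4πI² = 3/143
I = (+1)√(3/143/(4π)) = 0.04085899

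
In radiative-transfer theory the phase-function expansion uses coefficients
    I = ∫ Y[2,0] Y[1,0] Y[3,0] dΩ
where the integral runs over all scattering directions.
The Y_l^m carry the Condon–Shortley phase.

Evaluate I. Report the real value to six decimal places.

0.247767

m-sum 0 ✓  L=6 even ✓  1≤3≤3 ✓
Π(2lᵢ+1) = 5×3×7 = 105
triangle coeff Δ(2,1,3) = 1/105
Σ_t [0,0]: t=0:+1/4 = 1/4
(3j)²=3/35 [(2 1 3; 0 0 0)], sign=-1
(m-triple is (0,0,0) — same symbol as above.)
⇒ 4πI² = 27/35
I = (+1)√(27/35/(4π)) = 0.24776670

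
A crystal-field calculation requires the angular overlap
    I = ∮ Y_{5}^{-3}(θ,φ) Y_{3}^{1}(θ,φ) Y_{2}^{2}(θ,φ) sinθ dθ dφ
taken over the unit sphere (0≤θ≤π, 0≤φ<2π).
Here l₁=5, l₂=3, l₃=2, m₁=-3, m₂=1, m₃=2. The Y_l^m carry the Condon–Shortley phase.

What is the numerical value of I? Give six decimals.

-0.200476

Checks pass: Σm=0; 10 even; l₃=2∈[2,8].
(2·5+1)(2·3+1)(2·2+1) = 385
Δ: 6! 4! 0! / 11! → 1/2310
sum: t=3:−1/144 = -1/144
3j²(5 3 2; 0 0 0) = Δ·Π!·Σ² = 10/231  (sign -1)
sum: t=4:+1/1152 = 1/1152
3j²(5 3 2; -3 1 2) = Δ·Π!·Σ² = 1/33  (sign +1)
combine: 4πI² = 385·10/231·1/33 = 50/99
take √, sign -1: I = -0.20047604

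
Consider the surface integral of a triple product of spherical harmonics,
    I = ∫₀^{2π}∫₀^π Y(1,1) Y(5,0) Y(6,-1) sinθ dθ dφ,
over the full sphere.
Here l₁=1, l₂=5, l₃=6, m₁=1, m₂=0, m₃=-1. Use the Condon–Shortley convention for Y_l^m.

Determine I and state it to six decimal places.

Rules hold: Σm=0, L=12 even, 4≤6≤6.
N = 3·11·13 = 429
Δ = 0!·2!·10!/13! = 1/858
Racah Σ t=0..0: t=0:+1/14400 = 1/14400
⇒ 3j(1 5 6; 0 0 0)² = 6/143, sgn +1
Racah Σ t=0..0: t=0:+1/28800 = 1/28800
⇒ 3j(1 5 6; 1 0 -1)² = 7/286, sgn -1
4πI² = N·(3j₀)²·(3jₘ)² = 63/143
I = -1·√(0.440559/4π) = -0.18723944

-0.187239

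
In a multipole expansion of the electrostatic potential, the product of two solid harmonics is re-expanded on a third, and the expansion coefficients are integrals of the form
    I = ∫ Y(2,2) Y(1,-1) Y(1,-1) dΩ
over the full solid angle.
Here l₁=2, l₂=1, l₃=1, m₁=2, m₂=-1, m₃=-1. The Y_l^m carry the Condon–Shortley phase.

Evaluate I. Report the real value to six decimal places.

Rules hold: Σm=0, L=4 even, 1≤1≤3.
N = 5·3·3 = 45
Δ = 2!·2!·0!/5! = 1/30
Racah Σ t=1..1: t=1:−1/1 = -1/1
⇒ 3j(2 1 1; 0 0 0)² = 2/15, sgn +1
Racah Σ t=0..0: t=0:+1/4 = 1/4
⇒ 3j(2 1 1; 2 -1 -1)² = 1/5, sgn +1
4πI² = N·(3j₀)²·(3jₘ)² = 6/5
I = +1·√(1.2/4π) = 0.30901936

0.309019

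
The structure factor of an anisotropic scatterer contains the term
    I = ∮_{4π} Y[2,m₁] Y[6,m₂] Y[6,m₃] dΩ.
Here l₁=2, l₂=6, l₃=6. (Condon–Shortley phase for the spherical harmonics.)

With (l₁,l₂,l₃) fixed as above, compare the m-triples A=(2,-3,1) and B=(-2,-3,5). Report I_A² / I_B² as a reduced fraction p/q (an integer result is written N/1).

Shared (l₁,l₂,l₃)=(2,6,6): N and (l;000)² cancel in I_A²/I_B².
A: Δ = 2!·2!·10!/15! = 1/90090; Racah Σ t=0..0: t=0:+1/120960 = 1/120960; ⇒ 3j(2 6 6; 2 -3 1)² = 24/1001, sgn -1
B: Δ = 2!·2!·10!/15! = 1/90090; Racah Σ t=2..2: t=2:+1/1451520 = 1/1451520; ⇒ 3j(2 6 6; -2 -3 5)² = 1/91, sgn -1
I_A²/I_B² = (24/1001)/(1/91) = 24/11

24/11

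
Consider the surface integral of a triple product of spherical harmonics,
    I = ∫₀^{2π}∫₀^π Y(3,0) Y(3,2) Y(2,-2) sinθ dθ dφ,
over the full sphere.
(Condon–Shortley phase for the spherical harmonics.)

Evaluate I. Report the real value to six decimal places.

Checks pass: Σm=0; 8 even; l₃=2∈[0,6].
(2·3+1)(2·3+1)(2·2+1) = 245
Δ: 4! 2! 2! / 9! → 1/3780
sum: t=1:−1/24 t=2:+1/4 t=3:−1/24 = 1/6
3j²(3 3 2; 0 0 0) = Δ·Π!·Σ² = 4/105  (sign +1)
sum: t=3:−1/24 = -1/24
3j²(3 3 2; 0 2 -2) = Δ·Π!·Σ² = 1/21  (sign -1)
combine: 4πI² = 245·4/105·1/21 = 4/9
take √, sign -1: I = -0.18806319

-0.188063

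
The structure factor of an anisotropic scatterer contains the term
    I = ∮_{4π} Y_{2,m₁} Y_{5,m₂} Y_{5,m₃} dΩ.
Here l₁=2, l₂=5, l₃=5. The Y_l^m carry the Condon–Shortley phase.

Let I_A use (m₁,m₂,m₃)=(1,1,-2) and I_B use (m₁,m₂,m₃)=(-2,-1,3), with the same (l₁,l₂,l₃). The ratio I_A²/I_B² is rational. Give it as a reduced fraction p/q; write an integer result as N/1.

3/8

l's match ⇒ only the (l;m) 3-j factors differ between A and B.
A: triangle coeff Δ(2,5,5) = 1/38610; Σ_t [0,1]: t=0:+1/2880 t=1:−1/1440 = -1/2880; (3j)²=7/715 [(2 5 5; 1 1 -2)], sign=+1
B: triangle coeff Δ(2,5,5) = 1/38610; Σ_t [2,2]: t=2:+1/5760 = 1/5760; (3j)²=56/2145 [(2 5 5; -2 -1 3)], sign=+1
I_A²/I_B² = (7/715)/(56/2145) = 3/8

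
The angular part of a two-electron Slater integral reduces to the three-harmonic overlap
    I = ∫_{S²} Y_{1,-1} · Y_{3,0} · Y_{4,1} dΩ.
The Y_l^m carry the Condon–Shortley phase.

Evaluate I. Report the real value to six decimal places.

m-sum 0 ✓  L=8 even ✓  2≤4≤4 ✓
Π(2lᵢ+1) = 3×7×9 = 189
triangle coeff Δ(1,3,4) = 1/252
Σ_t [0,0]: t=0:+1/36 = 1/36
(3j)²=4/63 [(1 3 4; 0 0 0)], sign=+1
Σ_t [0,0]: t=0:+1/72 = 1/72
(3j)²=5/126 [(1 3 4; -1 0 1)], sign=-1
⇒ 4πI² = 10/21
I = (-1)√(10/21/(4π)) = -0.19466390

-0.194664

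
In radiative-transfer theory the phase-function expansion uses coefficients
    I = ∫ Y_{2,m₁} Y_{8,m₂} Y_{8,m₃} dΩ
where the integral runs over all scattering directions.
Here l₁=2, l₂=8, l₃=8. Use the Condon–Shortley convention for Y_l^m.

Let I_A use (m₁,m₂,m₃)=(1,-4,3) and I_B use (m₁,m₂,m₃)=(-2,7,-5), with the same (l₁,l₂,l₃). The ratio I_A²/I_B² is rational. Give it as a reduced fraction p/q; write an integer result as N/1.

Shared (l₁,l₂,l₃)=(2,8,8): N and (l;000)² cancel in I_A²/I_B².
A: Δ = 2!·2!·14!/19! = 1/348840; Racah Σ t=0..1: t=0:+1/174182400 t=1:−1/479001600 = 1/273715200; ⇒ 3j(2 8 8; 1 -4 3)² = 49/3876, sgn -1
B: Δ = 2!·2!·14!/19! = 1/348840; Racah Σ t=2..2: t=2:+1/24908083200 = 1/24908083200; ⇒ 3j(2 8 8; -2 7 -5)² = 7/1292, sgn -1
I_A²/I_B² = (49/3876)/(7/1292) = 7/3

7/3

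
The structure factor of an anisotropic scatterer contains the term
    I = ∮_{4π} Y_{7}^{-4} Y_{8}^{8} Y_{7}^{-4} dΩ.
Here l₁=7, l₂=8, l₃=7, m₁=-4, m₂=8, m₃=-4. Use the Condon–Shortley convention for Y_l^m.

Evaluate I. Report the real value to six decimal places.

m-sum 0 ✓  L=22 even ✓  1≤7≤15 ✓
Π(2lᵢ+1) = 15×17×15 = 3825
triangle coeff Δ(7,8,7) = 1/22086194130
Σ_t [1,7]: t=1:−1/18289152000 t=2:+1/248832000 t=3:−1/24883200 t=4:+1/11943936 t=5:−1/24883200 t=6:+1/248832000 t=7:−1/18289152000 = 11/975421440
(3j)²=1750/289731 [(7 8 7; 0 0 0)], sign=-1
Σ_t [8,8]: t=8:+1/58525286400 = 1/58525286400
(3j)²=825/52003 [(7 8 7; -4 8 -4)], sign=-1
⇒ 4πI² = 15468750/42204149
I = (+1)√(15468750/42204149/(4π)) = 0.17078318

0.170783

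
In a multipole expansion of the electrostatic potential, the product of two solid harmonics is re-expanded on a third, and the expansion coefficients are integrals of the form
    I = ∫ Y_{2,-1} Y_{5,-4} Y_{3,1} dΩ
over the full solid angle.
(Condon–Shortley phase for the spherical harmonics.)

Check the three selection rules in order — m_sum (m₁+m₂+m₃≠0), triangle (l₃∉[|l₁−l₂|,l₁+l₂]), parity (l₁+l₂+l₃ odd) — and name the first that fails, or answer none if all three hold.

Σmᵢ = -4  ✗
l₃∈[|l₁−l₂|,l₁+l₂]=[3,7], have l₃=3
Σlᵢ = 10 ⇒ even

m_sum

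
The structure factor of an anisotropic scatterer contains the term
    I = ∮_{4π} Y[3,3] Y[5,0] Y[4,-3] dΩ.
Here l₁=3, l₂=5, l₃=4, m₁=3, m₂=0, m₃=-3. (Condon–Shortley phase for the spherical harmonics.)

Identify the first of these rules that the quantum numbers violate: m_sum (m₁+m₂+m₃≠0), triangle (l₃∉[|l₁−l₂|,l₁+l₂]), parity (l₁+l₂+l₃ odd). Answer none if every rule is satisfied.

none

azimuthal sum: 3 + 0 − 3 = 0  ✓
2 ≤ 4 ≤ 8 (triangle on l)  ✓
L = 3 + 5 + 4 = 12 (even)  ✓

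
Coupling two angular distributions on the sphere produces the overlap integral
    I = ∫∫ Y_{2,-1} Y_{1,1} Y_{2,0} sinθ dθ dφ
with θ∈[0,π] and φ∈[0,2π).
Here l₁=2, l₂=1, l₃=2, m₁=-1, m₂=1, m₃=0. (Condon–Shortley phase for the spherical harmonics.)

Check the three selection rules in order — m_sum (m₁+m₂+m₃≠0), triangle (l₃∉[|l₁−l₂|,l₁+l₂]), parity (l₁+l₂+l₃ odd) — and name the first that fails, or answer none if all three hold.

m₁+m₂+m₃ = -1 + 1 + 0 = 0  ✓
triangle: |2−1|=1 ≤ l₃=2 ≤ 2+1=3  ✓
parity: l₁+l₂+l₃ = 5 is odd  ✗

parity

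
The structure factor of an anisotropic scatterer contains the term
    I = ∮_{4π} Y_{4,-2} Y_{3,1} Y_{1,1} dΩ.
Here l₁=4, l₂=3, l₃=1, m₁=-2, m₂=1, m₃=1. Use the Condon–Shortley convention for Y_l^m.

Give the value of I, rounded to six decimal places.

0.238414

m-sum 0 ✓  L=8 even ✓  1≤1≤7 ✓
Π(2lᵢ+1) = 9×7×3 = 189
triangle coeff Δ(4,3,1) = 1/252
Σ_t [3,3]: t=3:−1/36 = -1/36
(3j)²=4/63 [(4 3 1; 0 0 0)], sign=+1
Σ_t [4,4]: t=4:+1/96 = 1/96
(3j)²=5/84 [(4 3 1; -2 1 1)], sign=+1
⇒ 4πI² = 5/7
I = (+1)√(5/7/(4π)) = 0.23841361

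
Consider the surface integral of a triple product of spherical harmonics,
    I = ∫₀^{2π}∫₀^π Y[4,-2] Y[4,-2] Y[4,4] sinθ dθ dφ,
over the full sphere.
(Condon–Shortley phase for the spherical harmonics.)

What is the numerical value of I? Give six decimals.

0.190983

Rules hold: Σm=0, L=12 even, 0≤4≤8.
N = 9·9·9 = 729
Δ = 4!·4!·4!/13! = 1/450450
Racah Σ t=0..4: t=0:+1/13824 t=1:−1/216 t=2:+1/64 t=3:−1/216 t=4:+1/13824 = 5/768
⇒ 3j(4 4 4; 0 0 0)² = 18/1001, sgn +1
Racah Σ t=2..2: t=2:+1/2304 = 1/2304
⇒ 3j(4 4 4; -2 -2 4)² = 5/143, sgn +1
4πI² = N·(3j₀)²·(3jₘ)² = 65610/143143
I = +1·√(0.458353/4π) = 0.19098314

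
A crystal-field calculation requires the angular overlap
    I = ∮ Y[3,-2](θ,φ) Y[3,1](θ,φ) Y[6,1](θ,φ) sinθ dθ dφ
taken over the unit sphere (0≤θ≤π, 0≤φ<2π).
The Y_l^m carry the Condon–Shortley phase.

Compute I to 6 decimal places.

-0.121471

Rules hold: Σm=0, L=12 even, 0≤6≤6.
N = 7·7·13 = 637
Δ = 0!·6!·6!/13! = 1/12012
Racah Σ t=0..0: t=0:+1/1296 = 1/1296
⇒ 3j(3 3 6; 0 0 0)² = 100/3003, sgn +1
Racah Σ t=0..0: t=0:+1/5760 = 1/5760
⇒ 3j(3 3 6; -2 1 1)² = 5/572, sgn -1
4πI² = N·(3j₀)²·(3jₘ)² = 875/4719
I = -1·√(0.185421/4π) = -0.12147142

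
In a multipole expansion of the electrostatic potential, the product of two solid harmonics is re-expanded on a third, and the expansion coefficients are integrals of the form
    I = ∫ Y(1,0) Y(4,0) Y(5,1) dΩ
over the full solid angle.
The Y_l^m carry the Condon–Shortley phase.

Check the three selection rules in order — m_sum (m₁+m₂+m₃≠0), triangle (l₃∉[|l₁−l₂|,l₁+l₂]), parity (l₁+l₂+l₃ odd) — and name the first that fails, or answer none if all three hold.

m_sum

Σmᵢ = 1  ✗
l₃∈[|l₁−l₂|,l₁+l₂]=[3,5], have l₃=5
Σlᵢ = 10 ⇒ even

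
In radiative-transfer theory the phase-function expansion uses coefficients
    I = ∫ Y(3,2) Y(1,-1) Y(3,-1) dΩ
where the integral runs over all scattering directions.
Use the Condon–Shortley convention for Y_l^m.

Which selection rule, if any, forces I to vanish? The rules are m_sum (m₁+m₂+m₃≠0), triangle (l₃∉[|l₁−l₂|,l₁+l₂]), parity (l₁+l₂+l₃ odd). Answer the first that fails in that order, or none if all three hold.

parity

Σmᵢ = 0  ✓
l₃∈[|l₁−l₂|,l₁+l₂]=[2,4], have l₃=3  ✓
Σlᵢ = 7 ⇒ odd  ✗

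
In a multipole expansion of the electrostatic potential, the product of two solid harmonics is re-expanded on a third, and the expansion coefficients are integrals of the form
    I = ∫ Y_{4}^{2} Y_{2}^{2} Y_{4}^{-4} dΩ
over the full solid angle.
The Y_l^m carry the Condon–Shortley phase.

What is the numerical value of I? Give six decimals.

Checks pass: Σm=0; 10 even; l₃=4∈[2,6].
(2·4+1)(2·2+1)(2·4+1) = 405
Δ: 2! 6! 2! / 11! → 1/13860
sum: t=0:+1/192 t=1:−1/36 t=2:+1/192 = -5/288
3j²(4 2 4; 0 0 0) = Δ·Π!·Σ² = 20/693  (sign -1)
sum: t=2:+1/2880 = 1/2880
3j²(4 2 4; 2 2 -4) = Δ·Π!·Σ² = 2/165  (sign +1)
combine: 4πI² = 405·20/693·2/165 = 120/847
take √, sign -1: I = -0.10618031

-0.106180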